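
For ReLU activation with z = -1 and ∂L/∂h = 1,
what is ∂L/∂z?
∂L/∂z = 0

h = ReLU(-1) = 0
Since z < 0: ∂h/∂z = 0
∂L/∂z = ∂L/∂h · ∂h/∂z = 1 × 0 = 0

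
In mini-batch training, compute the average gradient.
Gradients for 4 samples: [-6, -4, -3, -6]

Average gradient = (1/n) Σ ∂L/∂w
Average gradient = -4.75

Average = (1/4)(-6 + -4 + -3 + -6) = -19/4 = -4.75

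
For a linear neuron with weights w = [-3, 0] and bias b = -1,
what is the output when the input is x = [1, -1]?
y = -4

y = (-3)(1) + (0)(-1) + -1 = -4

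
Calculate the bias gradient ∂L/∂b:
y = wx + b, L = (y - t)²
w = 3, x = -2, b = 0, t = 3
∂L/∂b = -18

y = wx + b = (3)(-2) + 0 = -6
∂L/∂y = 2(y - t) = 2(-6 - 3) = -18
∂y/∂b = 1
∂L/∂b = ∂L/∂y · ∂y/∂b = -18 × 1 = -18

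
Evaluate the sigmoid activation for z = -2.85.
0.05468

sigmoid(-2.85) = 1/(1 + e^(2.85)) = 1/(1 + 17.29) = 0.05468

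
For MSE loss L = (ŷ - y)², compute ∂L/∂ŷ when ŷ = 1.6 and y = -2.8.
∂L/∂ŷ = 8.8

∂L/∂ŷ = 2(ŷ - y) = 2(1.6 - -2.8) = 2(4.4) = 8.8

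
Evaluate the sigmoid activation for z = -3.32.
0.03489

sigmoid(-3.32) = 1/(1 + e^(3.32)) = 1/(1 + 27.66) = 0.03489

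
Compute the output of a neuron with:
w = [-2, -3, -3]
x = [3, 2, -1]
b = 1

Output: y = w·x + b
y = -8

y = (-2)(3) + (-3)(2) + (-3)(-1) + 1 = -8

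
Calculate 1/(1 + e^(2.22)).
0.09797

sigmoid(-2.22) = 1/(1 + e^(2.22)) = 1/(1 + 9.207) = 0.09797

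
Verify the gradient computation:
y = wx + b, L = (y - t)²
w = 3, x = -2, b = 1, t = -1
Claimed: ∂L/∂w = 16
Correct

y = (3)(-2) + 1 = -5
∂L/∂y = 2(y - t) = 2(-5 - -1) = -8
∂y/∂w = x = -2
∂L/∂w = -8 × -2 = 16

Claimed value: 16
Correct: The correct gradient is 16.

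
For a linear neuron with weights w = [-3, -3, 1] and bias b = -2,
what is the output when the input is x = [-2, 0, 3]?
y = 7

y = (-3)(-2) + (-3)(0) + (1)(3) + -2 = 7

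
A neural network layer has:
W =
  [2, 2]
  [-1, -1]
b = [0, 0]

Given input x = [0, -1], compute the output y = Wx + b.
y = [-2, 1]

Wx = [2×0 + 2×-1, -1×0 + -1×-1]
   = [-2, 1]
y = Wx + b = [-2 + 0, 1 + 0] = [-2, 1]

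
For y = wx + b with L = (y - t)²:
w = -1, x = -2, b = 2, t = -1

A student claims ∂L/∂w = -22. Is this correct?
Incorrect

y = (-1)(-2) + 2 = 4
∂L/∂y = 2(y - t) = 2(4 - -1) = 10
∂y/∂w = x = -2
∂L/∂w = 10 × -2 = -20

Claimed value: -22
Incorrect: The correct gradient is -20.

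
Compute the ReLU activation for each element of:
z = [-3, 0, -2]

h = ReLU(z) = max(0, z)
h = [0, 0, 0]

ReLU applied element-wise: max(0,-3)=0, max(0,0)=0, max(0,-2)=0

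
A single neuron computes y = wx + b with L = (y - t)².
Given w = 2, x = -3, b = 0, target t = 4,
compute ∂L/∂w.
∂L/∂w = 60

y = wx + b = (2)(-3) + 0 = -6
∂L/∂y = 2(y - t) = 2(-6 - 4) = -20
∂y/∂w = x = -3
∂L/∂w = ∂L/∂y · ∂y/∂w = -20 × -3 = 60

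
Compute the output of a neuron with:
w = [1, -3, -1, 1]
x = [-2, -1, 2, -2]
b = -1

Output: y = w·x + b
y = -4

y = (1)(-2) + (-3)(-1) + (-1)(2) + (1)(-2) + -1 = -4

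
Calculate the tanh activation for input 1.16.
0.821

tanh(1.16) = (e^(1.16) - e^(-1.16))/(e^(1.16) + e^(-1.16)) = 0.821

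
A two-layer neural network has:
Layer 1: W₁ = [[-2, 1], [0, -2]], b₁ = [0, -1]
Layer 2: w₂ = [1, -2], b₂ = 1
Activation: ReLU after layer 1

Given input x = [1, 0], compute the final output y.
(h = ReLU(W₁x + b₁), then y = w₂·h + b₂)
y = 1

Layer 1 pre-activation: z₁ = [-2, -1]
After ReLU: h = [0, 0]
Layer 2 output: y = 1×0 + -2×0 + 1 = 1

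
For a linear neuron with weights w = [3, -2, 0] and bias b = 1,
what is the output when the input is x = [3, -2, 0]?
y = 14

y = (3)(3) + (-2)(-2) + (0)(0) + 1 = 14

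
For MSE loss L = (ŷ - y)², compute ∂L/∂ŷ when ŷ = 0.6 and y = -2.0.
∂L/∂ŷ = 5.2

∂L/∂ŷ = 2(ŷ - y) = 2(0.6 - -2.0) = 2(2.6) = 5.2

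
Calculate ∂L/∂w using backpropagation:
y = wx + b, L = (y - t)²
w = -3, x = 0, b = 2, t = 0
∂L/∂w = 0

y = wx + b = (-3)(0) + 2 = 2
∂L/∂y = 2(y - t) = 2(2 - 0) = 4
∂y/∂w = x = 0
∂L/∂w = ∂L/∂y · ∂y/∂w = 4 × 0 = 0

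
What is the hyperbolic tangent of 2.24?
0.9776

tanh(2.24) = (e^(2.24) - e^(-2.24))/(e^(2.24) + e^(-2.24)) = 0.9776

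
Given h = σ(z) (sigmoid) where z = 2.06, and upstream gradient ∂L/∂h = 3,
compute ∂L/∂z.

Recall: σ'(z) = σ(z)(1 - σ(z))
∂L/∂z = 0.3008

σ(2.06) = 0.887
σ'(2.06) = σ(2.06)(1 - σ(2.06)) = 0.887 × 0.113 = 0.1003
∂L/∂z = ∂L/∂h · σ'(z) = 3 × 0.1003 = 0.3008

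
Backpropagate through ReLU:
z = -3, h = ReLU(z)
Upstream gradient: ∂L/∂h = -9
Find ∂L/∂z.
∂L/∂z = 0

h = ReLU(-3) = 0
Since z < 0: ∂h/∂z = 0
∂L/∂z = ∂L/∂h · ∂h/∂z = -9 × 0 = 0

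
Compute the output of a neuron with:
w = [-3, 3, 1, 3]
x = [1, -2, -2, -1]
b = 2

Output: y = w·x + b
y = -12

y = (-3)(1) + (3)(-2) + (1)(-2) + (3)(-1) + 2 = -12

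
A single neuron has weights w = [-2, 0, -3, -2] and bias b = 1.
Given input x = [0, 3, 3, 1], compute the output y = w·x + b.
y = -10

y = (-2)(0) + (0)(3) + (-3)(3) + (-2)(1) + 1 = -10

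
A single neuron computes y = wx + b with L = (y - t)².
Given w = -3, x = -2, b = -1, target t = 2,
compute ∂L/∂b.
∂L/∂b = 6

y = wx + b = (-3)(-2) + -1 = 5
∂L/∂y = 2(y - t) = 2(5 - 2) = 6
∂y/∂b = 1
∂L/∂b = ∂L/∂y · ∂y/∂b = 6 × 1 = 6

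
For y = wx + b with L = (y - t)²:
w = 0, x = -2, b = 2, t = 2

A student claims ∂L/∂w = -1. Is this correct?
Incorrect

y = (0)(-2) + 2 = 2
∂L/∂y = 2(y - t) = 2(2 - 2) = 0
∂y/∂w = x = -2
∂L/∂w = 0 × -2 = 0

Claimed value: -1
Incorrect: The correct gradient is 0.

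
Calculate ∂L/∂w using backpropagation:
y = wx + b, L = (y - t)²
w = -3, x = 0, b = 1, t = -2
∂L/∂w = 0

y = wx + b = (-3)(0) + 1 = 1
∂L/∂y = 2(y - t) = 2(1 - -2) = 6
∂y/∂w = x = 0
∂L/∂w = ∂L/∂y · ∂y/∂w = 6 × 0 = 0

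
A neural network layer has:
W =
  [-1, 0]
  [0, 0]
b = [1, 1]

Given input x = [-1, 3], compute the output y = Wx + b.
y = [2, 1]

Wx = [-1×-1 + 0×3, 0×-1 + 0×3]
   = [1, 0]
y = Wx + b = [1 + 1, 0 + 1] = [2, 1]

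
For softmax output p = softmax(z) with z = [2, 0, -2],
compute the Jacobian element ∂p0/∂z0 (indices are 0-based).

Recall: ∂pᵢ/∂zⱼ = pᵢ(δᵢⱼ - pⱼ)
∂p0/∂z0 = 0.1154

p = softmax(z) = [0.8668, 0.1173, 0.01588]
p0 = 0.8668

∂p0/∂z0 = p0(1 - p0) = 0.8668 × (1 - 0.8668) = 0.1154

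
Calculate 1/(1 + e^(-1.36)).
0.7958

sigmoid(1.36) = 1/(1 + e^(-1.36)) = 1/(1 + 0.2567) = 0.7958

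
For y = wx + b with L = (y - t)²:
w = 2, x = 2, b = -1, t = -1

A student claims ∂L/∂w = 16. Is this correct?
Correct

y = (2)(2) + -1 = 3
∂L/∂y = 2(y - t) = 2(3 - -1) = 8
∂y/∂w = x = 2
∂L/∂w = 8 × 2 = 16

Claimed value: 16
Correct: The correct gradient is 16.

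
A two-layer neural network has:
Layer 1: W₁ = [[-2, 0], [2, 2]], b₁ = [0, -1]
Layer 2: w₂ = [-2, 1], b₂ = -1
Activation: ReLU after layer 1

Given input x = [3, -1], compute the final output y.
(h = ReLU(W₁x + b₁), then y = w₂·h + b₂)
y = 2

Layer 1 pre-activation: z₁ = [-6, 3]
After ReLU: h = [0, 3]
Layer 2 output: y = -2×0 + 1×3 + -1 = 2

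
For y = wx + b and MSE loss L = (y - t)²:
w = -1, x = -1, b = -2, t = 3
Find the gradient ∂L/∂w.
∂L/∂w = 8

y = wx + b = (-1)(-1) + -2 = -1
∂L/∂y = 2(y - t) = 2(-1 - 3) = -8
∂y/∂w = x = -1
∂L/∂w = ∂L/∂y · ∂y/∂w = -8 × -1 = 8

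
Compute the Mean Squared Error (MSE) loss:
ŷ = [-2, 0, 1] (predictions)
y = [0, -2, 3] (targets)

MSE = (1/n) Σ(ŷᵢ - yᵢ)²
MSE = 4

MSE = (1/3)((-2-0)² + (0--2)² + (1-3)²) = (1/3)(4 + 4 + 4) = 4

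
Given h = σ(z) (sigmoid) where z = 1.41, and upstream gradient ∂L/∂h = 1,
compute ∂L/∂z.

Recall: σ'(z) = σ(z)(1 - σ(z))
∂L/∂z = 0.1577

σ(1.41) = 0.8038
σ'(1.41) = σ(1.41)(1 - σ(1.41)) = 0.8038 × 0.1962 = 0.1577
∂L/∂z = ∂L/∂h · σ'(z) = 1 × 0.1577 = 0.1577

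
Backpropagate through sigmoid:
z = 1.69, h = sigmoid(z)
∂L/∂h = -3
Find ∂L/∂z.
∂L/∂z = -0.3945

σ(1.69) = 0.8442
σ'(1.69) = σ(1.69)(1 - σ(1.69)) = 0.8442 × 0.1558 = 0.1315
∂L/∂z = ∂L/∂h · σ'(z) = -3 × 0.1315 = -0.3945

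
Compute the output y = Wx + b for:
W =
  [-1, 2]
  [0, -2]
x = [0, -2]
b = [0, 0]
y = [-4, 4]

Wx = [-1×0 + 2×-2, 0×0 + -2×-2]
   = [-4, 4]
y = Wx + b = [-4 + 0, 4 + 0] = [-4, 4]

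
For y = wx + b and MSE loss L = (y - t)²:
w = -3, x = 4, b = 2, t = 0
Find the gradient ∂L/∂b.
∂L/∂b = -20

y = wx + b = (-3)(4) + 2 = -10
∂L/∂y = 2(y - t) = 2(-10 - 0) = -20
∂y/∂b = 1
∂L/∂b = ∂L/∂y · ∂y/∂b = -20 × 1 = -20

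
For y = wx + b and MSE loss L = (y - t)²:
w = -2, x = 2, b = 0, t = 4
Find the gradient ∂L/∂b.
∂L/∂b = -16

y = wx + b = (-2)(2) + 0 = -4
∂L/∂y = 2(y - t) = 2(-4 - 4) = -16
∂y/∂b = 1
∂L/∂b = ∂L/∂y · ∂y/∂b = -16 × 1 = -16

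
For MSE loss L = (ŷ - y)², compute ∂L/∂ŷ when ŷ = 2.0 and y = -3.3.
∂L/∂ŷ = 10.6

∂L/∂ŷ = 2(ŷ - y) = 2(2.0 - -3.3) = 2(5.3) = 10.6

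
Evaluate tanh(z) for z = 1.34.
0.8717

tanh(1.34) = (e^(1.34) - e^(-1.34))/(e^(1.34) + e^(-1.34)) = 0.8717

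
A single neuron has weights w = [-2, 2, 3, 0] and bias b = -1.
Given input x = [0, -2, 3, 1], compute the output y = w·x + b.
y = 4

y = (-2)(0) + (2)(-2) + (3)(3) + (0)(1) + -1 = 4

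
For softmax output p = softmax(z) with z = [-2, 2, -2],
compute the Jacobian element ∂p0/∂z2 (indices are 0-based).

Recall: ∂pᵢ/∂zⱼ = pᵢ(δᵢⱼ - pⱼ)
∂p0/∂z2 = -0.0003122

p = softmax(z) = [0.01767, 0.9647, 0.01767]
p0 = 0.01767, p2 = 0.01767

∂p0/∂z2 = -p0 × p2 = -0.01767 × 0.01767 = -0.0003122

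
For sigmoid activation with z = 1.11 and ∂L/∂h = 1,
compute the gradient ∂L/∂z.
∂L/∂z = 0.1864

σ(1.11) = 0.7521
σ'(1.11) = σ(1.11)(1 - σ(1.11)) = 0.7521 × 0.2479 = 0.1864
∂L/∂z = ∂L/∂h · σ'(z) = 1 × 0.1864 = 0.1864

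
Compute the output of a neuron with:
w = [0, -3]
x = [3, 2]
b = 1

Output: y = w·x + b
y = -5

y = (0)(3) + (-3)(2) + 1 = -5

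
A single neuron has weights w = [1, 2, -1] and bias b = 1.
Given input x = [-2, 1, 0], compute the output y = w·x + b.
y = 1

y = (1)(-2) + (2)(1) + (-1)(0) + 1 = 1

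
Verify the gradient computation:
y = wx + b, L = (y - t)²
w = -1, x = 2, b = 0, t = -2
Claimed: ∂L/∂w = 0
Correct

y = (-1)(2) + 0 = -2
∂L/∂y = 2(y - t) = 2(-2 - -2) = 0
∂y/∂w = x = 2
∂L/∂w = 0 × 2 = 0

Claimed value: 0
Correct: The correct gradient is 0.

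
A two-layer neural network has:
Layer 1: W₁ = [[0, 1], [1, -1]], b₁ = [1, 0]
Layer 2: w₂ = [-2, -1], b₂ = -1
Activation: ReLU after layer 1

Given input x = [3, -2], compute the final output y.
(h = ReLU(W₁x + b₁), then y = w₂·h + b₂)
y = -6

Layer 1 pre-activation: z₁ = [-1, 5]
After ReLU: h = [0, 5]
Layer 2 output: y = -2×0 + -1×5 + -1 = -6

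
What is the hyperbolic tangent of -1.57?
-0.917

tanh(-1.57) = (e^(-1.57) - e^(1.57))/(e^(-1.57) + e^(1.57)) = -0.917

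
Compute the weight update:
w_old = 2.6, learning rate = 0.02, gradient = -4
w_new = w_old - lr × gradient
w_new = 2.68

w_new = w - η·∂L/∂w = 2.6 - 0.02×(-4) = 2.6 - (-0.08) = 2.68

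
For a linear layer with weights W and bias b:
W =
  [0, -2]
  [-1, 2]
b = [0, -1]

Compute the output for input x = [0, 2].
y = [-4, 3]

Wx = [0×0 + -2×2, -1×0 + 2×2]
   = [-4, 4]
y = Wx + b = [-4 + 0, 4 + -1] = [-4, 3]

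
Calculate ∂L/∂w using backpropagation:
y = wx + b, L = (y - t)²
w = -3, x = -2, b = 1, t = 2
∂L/∂w = -20

y = wx + b = (-3)(-2) + 1 = 7
∂L/∂y = 2(y - t) = 2(7 - 2) = 10
∂y/∂w = x = -2
∂L/∂w = ∂L/∂y · ∂y/∂w = 10 × -2 = -20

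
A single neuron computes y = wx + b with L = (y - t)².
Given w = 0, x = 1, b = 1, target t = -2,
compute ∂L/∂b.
∂L/∂b = 6

y = wx + b = (0)(1) + 1 = 1
∂L/∂y = 2(y - t) = 2(1 - -2) = 6
∂y/∂b = 1
∂L/∂b = ∂L/∂y · ∂y/∂b = 6 × 1 = 6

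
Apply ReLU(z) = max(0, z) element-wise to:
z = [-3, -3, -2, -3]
h = [0, 0, 0, 0]

ReLU applied element-wise: max(0,-3)=0, max(0,-3)=0, max(0,-2)=0, max(0,-3)=0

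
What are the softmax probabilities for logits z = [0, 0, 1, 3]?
p = [0.0403, 0.0403, 0.1096, 0.8098]

exp(z) = [1, 1, 2.718, 20.09]
Sum = 24.8
p = [0.0403, 0.0403, 0.1096, 0.8098]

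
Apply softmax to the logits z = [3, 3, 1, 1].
p = [0.4404, 0.4404, 0.0596, 0.0596]

exp(z) = [20.09, 20.09, 2.718, 2.718]
Sum = 45.61
p = [0.4404, 0.4404, 0.0596, 0.0596]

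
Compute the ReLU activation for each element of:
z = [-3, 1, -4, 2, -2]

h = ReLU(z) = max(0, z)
h = [0, 1, 0, 2, 0]

ReLU applied element-wise: max(0,-3)=0, max(0,1)=1, max(0,-4)=0, max(0,2)=2, max(0,-2)=0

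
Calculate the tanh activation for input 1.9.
0.9562

tanh(1.9) = (e^(1.9) - e^(-1.9))/(e^(1.9) + e^(-1.9)) = 0.9562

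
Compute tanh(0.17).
0.1684

tanh(0.17) = (e^(0.17) - e^(-0.17))/(e^(0.17) + e^(-0.17)) = 0.1684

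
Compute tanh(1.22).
0.8397

tanh(1.22) = (e^(1.22) - e^(-1.22))/(e^(1.22) + e^(-1.22)) = 0.8397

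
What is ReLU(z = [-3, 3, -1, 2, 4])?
h = [0, 3, 0, 2, 4]

ReLU applied element-wise: max(0,-3)=0, max(0,3)=3, max(0,-1)=0, max(0,2)=2, max(0,4)=4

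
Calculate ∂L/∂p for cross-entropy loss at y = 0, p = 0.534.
∂L/∂p = 2.146

∂L/∂p = -y/p + (1-y)/(1-p) = 0 + 1/0.466 = 2.146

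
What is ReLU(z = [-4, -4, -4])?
h = [0, 0, 0]

ReLU applied element-wise: max(0,-4)=0, max(0,-4)=0, max(0,-4)=0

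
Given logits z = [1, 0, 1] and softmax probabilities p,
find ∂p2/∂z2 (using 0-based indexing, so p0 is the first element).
∂p2/∂z2 = 0.244

p = softmax(z) = [0.4223, 0.1554, 0.4223]
p2 = 0.4223

∂p2/∂z2 = p2(1 - p2) = 0.4223 × (1 - 0.4223) = 0.244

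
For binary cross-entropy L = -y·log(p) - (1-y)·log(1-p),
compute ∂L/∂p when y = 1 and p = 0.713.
∂L/∂p = -1.403

∂L/∂p = -y/p + (1-y)/(1-p) = -1/0.713 + 0 = -1.403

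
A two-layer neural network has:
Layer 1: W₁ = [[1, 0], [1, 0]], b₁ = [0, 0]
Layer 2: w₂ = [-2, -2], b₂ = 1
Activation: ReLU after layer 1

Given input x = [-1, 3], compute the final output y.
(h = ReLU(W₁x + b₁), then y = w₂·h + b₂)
y = 1

Layer 1 pre-activation: z₁ = [-1, -1]
After ReLU: h = [0, 0]
Layer 2 output: y = -2×0 + -2×0 + 1 = 1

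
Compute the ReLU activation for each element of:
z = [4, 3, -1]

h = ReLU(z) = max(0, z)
h = [4, 3, 0]

ReLU applied element-wise: max(0,4)=4, max(0,3)=3, max(0,-1)=0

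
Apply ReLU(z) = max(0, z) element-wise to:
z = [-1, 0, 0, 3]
h = [0, 0, 0, 3]

ReLU applied element-wise: max(0,-1)=0, max(0,0)=0, max(0,0)=0, max(0,3)=3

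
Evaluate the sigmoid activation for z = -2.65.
0.06599

sigmoid(-2.65) = 1/(1 + e^(2.65)) = 1/(1 + 14.15) = 0.06599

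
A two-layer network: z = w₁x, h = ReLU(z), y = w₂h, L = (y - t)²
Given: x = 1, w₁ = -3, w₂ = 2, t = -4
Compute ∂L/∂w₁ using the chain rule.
∂L/∂w₁ = 0

Forward pass:
z = w₁x = -3×1 = -3
h = ReLU(-3) = 0
y = w₂h = 2×0 = 0

Backward pass:
∂L/∂y = 2(y - t) = 2(0 - -4) = 8
∂y/∂h = w₂ = 2
∂h/∂z = 0 (ReLU derivative)
∂z/∂w₁ = x = 1

∂L/∂w₁ = 8 × 2 × 0 × 1 = 0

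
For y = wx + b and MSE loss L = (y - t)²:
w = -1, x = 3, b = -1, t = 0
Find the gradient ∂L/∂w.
∂L/∂w = -24

y = wx + b = (-1)(3) + -1 = -4
∂L/∂y = 2(y - t) = 2(-4 - 0) = -8
∂y/∂w = x = 3
∂L/∂w = ∂L/∂y · ∂y/∂w = -8 × 3 = -24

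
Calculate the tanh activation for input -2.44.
-0.9849

tanh(-2.44) = (e^(-2.44) - e^(2.44))/(e^(-2.44) + e^(2.44)) = -0.9849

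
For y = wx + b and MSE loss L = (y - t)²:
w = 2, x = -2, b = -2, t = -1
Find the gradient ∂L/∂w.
∂L/∂w = 20

y = wx + b = (2)(-2) + -2 = -6
∂L/∂y = 2(y - t) = 2(-6 - -1) = -10
∂y/∂w = x = -2
∂L/∂w = ∂L/∂y · ∂y/∂w = -10 × -2 = 20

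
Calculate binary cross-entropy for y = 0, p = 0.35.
L = 0.4308

L = -0·log(0.35) - 1·log(0.65) = -log(0.65) = 0.4308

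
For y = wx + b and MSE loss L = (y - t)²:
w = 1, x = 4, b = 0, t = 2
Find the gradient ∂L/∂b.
∂L/∂b = 4

y = wx + b = (1)(4) + 0 = 4
∂L/∂y = 2(y - t) = 2(4 - 2) = 4
∂y/∂b = 1
∂L/∂b = ∂L/∂y · ∂y/∂b = 4 × 1 = 4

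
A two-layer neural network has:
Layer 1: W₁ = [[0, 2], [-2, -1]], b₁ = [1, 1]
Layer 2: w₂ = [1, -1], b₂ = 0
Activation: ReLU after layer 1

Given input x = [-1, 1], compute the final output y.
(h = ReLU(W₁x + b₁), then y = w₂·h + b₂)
y = 1

Layer 1 pre-activation: z₁ = [3, 2]
After ReLU: h = [3, 2]
Layer 2 output: y = 1×3 + -1×2 + 0 = 1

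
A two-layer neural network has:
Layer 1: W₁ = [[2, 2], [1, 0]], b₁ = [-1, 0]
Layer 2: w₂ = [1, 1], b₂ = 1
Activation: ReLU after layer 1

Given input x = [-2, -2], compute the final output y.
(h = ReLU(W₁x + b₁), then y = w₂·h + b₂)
y = 1

Layer 1 pre-activation: z₁ = [-9, -2]
After ReLU: h = [0, 0]
Layer 2 output: y = 1×0 + 1×0 + 1 = 1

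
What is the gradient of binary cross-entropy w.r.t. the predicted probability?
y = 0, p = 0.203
∂L/∂p = 1.255

∂L/∂p = -y/p + (1-y)/(1-p) = 0 + 1/0.797 = 1.255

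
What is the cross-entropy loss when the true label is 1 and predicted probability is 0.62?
L = 0.478

L = -1·log(0.62) - 0·log(0.38) = -log(0.62) = 0.478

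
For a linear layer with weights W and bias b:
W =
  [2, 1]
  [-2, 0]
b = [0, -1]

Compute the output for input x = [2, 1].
y = [5, -5]

Wx = [2×2 + 1×1, -2×2 + 0×1]
   = [5, -4]
y = Wx + b = [5 + 0, -4 + -1] = [5, -5]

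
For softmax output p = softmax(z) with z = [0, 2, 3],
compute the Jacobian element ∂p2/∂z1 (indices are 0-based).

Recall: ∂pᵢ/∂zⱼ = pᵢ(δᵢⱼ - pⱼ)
∂p2/∂z1 = -0.183

p = softmax(z) = [0.03512, 0.2595, 0.7054]
p2 = 0.7054, p1 = 0.2595

∂p2/∂z1 = -p2 × p1 = -0.7054 × 0.2595 = -0.183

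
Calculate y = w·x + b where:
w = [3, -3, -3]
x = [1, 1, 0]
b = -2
y = -2

y = (3)(1) + (-3)(1) + (-3)(0) + -2 = -2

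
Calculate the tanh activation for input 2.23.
0.9771

tanh(2.23) = (e^(2.23) - e^(-2.23))/(e^(2.23) + e^(-2.23)) = 0.9771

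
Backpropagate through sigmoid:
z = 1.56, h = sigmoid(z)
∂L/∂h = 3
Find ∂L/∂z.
∂L/∂z = 0.4305

σ(1.56) = 0.8264
σ'(1.56) = σ(1.56)(1 - σ(1.56)) = 0.8264 × 0.1736 = 0.1435
∂L/∂z = ∂L/∂h · σ'(z) = 3 × 0.1435 = 0.4305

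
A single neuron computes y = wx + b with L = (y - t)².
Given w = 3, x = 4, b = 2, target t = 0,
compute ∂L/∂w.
∂L/∂w = 112

y = wx + b = (3)(4) + 2 = 14
∂L/∂y = 2(y - t) = 2(14 - 0) = 28
∂y/∂w = x = 4
∂L/∂w = ∂L/∂y · ∂y/∂w = 28 × 4 = 112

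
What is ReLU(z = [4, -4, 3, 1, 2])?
h = [4, 0, 3, 1, 2]

ReLU applied element-wise: max(0,4)=4, max(0,-4)=0, max(0,3)=3, max(0,1)=1, max(0,2)=2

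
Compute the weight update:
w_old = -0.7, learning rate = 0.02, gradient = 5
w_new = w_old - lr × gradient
w_new = -0.8

w_new = w - η·∂L/∂w = -0.7 - 0.02×(5) = -0.7 - (0.1) = -0.8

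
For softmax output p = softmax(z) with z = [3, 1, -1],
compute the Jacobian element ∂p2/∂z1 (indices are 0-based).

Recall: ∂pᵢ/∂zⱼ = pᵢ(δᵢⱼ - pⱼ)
∂p2/∂z1 = -0.001862

p = softmax(z) = [0.8668, 0.1173, 0.01588]
p2 = 0.01588, p1 = 0.1173

∂p2/∂z1 = -p2 × p1 = -0.01588 × 0.1173 = -0.001862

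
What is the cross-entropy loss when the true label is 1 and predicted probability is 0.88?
L = 0.1278

L = -1·log(0.88) - 0·log(0.12) = -log(0.88) = 0.1278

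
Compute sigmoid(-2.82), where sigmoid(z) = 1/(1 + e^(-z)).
0.05625

sigmoid(-2.82) = 1/(1 + e^(2.82)) = 1/(1 + 16.78) = 0.05625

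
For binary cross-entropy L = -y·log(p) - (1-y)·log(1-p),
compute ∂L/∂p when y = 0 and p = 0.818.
∂L/∂p = 5.495

∂L/∂p = -y/p + (1-y)/(1-p) = 0 + 1/0.182 = 5.495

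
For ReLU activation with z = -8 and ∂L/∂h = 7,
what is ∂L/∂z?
∂L/∂z = 0

h = ReLU(-8) = 0
Since z < 0: ∂h/∂z = 0
∂L/∂z = ∂L/∂h · ∂h/∂z = 7 × 0 = 0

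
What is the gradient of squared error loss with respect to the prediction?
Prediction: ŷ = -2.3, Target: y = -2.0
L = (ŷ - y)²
∂L/∂ŷ = -0.6

∂L/∂ŷ = 2(ŷ - y) = 2(-2.3 - -2.0) = 2(-0.3) = -0.6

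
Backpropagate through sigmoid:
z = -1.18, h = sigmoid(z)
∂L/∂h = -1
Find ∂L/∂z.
∂L/∂z = -0.1798

σ(-1.18) = 0.2351
σ'(-1.18) = σ(-1.18)(1 - σ(-1.18)) = 0.2351 × 0.7649 = 0.1798
∂L/∂z = ∂L/∂h · σ'(z) = -1 × 0.1798 = -0.1798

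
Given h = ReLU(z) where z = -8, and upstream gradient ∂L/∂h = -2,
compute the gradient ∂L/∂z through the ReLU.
∂L/∂z = 0

h = ReLU(-8) = 0
Since z < 0: ∂h/∂z = 0
∂L/∂z = ∂L/∂h · ∂h/∂z = -2 × 0 = 0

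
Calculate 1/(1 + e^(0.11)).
0.4725

sigmoid(-0.11) = 1/(1 + e^(0.11)) = 1/(1 + 1.116) = 0.4725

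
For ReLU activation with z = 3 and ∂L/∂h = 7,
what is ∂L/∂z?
∂L/∂z = 7

h = ReLU(3) = 3
Since z > 0: ∂h/∂z = 1
∂L/∂z = ∂L/∂h · ∂h/∂z = 7 × 1 = 7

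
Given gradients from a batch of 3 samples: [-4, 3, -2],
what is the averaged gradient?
Average gradient = -1

Average = (1/3)(-4 + 3 + -2) = -3/3 = -1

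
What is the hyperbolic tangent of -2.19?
-0.9753

tanh(-2.19) = (e^(-2.19) - e^(2.19))/(e^(-2.19) + e^(2.19)) = -0.9753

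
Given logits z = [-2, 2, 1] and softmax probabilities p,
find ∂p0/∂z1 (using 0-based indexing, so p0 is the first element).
∂p0/∂z1 = -0.009532

p = softmax(z) = [0.01321, 0.7214, 0.2654]
p0 = 0.01321, p1 = 0.7214

∂p0/∂z1 = -p0 × p1 = -0.01321 × 0.7214 = -0.009532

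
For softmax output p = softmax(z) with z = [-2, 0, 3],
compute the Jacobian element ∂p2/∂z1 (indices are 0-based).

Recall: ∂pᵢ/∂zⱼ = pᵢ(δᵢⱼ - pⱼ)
∂p2/∂z1 = -0.0446

p = softmax(z) = [0.006377, 0.04712, 0.9465]
p2 = 0.9465, p1 = 0.04712

∂p2/∂z1 = -p2 × p1 = -0.9465 × 0.04712 = -0.0446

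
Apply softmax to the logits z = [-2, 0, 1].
p = [0.0351, 0.2595, 0.7054]

exp(z) = [0.1353, 1, 2.718]
Sum = 3.854
p = [0.0351, 0.2595, 0.7054]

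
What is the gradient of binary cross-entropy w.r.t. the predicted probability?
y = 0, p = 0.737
∂L/∂p = 3.802

∂L/∂p = -y/p + (1-y)/(1-p) = 0 + 1/0.263 = 3.802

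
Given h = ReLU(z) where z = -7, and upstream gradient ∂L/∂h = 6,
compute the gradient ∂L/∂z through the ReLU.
∂L/∂z = 0

h = ReLU(-7) = 0
Since z < 0: ∂h/∂z = 0
∂L/∂z = ∂L/∂h · ∂h/∂z = 6 × 0 = 0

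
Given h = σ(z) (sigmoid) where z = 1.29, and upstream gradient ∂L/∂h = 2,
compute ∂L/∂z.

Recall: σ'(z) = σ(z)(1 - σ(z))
∂L/∂z = 0.3385

σ(1.29) = 0.7841
σ'(1.29) = σ(1.29)(1 - σ(1.29)) = 0.7841 × 0.2159 = 0.1693
∂L/∂z = ∂L/∂h · σ'(z) = 2 × 0.1693 = 0.3385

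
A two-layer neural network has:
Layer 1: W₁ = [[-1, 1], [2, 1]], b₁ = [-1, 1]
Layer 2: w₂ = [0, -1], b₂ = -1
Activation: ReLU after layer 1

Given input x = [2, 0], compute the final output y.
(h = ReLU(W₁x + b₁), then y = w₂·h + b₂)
y = -6

Layer 1 pre-activation: z₁ = [-3, 5]
After ReLU: h = [0, 5]
Layer 2 output: y = 0×0 + -1×5 + -1 = -6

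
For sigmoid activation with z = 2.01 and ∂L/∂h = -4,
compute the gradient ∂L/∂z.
∂L/∂z = -0.4168

σ(2.01) = 0.8818
σ'(2.01) = σ(2.01)(1 - σ(2.01)) = 0.8818 × 0.1182 = 0.1042
∂L/∂z = ∂L/∂h · σ'(z) = -4 × 0.1042 = -0.4168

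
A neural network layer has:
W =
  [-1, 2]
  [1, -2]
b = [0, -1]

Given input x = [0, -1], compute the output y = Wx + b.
y = [-2, 1]

Wx = [-1×0 + 2×-1, 1×0 + -2×-1]
   = [-2, 2]
y = Wx + b = [-2 + 0, 2 + -1] = [-2, 1]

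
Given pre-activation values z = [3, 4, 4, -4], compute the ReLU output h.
h = [3, 4, 4, 0]

ReLU applied element-wise: max(0,3)=3, max(0,4)=4, max(0,4)=4, max(0,-4)=0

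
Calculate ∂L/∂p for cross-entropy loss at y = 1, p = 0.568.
∂L/∂p = -1.761

∂L/∂p = -y/p + (1-y)/(1-p) = -1/0.568 + 0 = -1.761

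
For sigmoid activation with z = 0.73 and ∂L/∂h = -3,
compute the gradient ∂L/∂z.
∂L/∂z = -0.6583

σ(0.73) = 0.6748
σ'(0.73) = σ(0.73)(1 - σ(0.73)) = 0.6748 × 0.3252 = 0.2194
∂L/∂z = ∂L/∂h · σ'(z) = -3 × 0.2194 = -0.6583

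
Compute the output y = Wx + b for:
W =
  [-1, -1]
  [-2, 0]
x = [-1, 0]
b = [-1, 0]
y = [0, 2]

Wx = [-1×-1 + -1×0, -2×-1 + 0×0]
   = [1, 2]
y = Wx + b = [1 + -1, 2 + 0] = [0, 2]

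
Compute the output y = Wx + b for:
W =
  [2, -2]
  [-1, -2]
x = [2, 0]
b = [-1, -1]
y = [3, -3]

Wx = [2×2 + -2×0, -1×2 + -2×0]
   = [4, -2]
y = Wx + b = [4 + -1, -2 + -1] = [3, -3]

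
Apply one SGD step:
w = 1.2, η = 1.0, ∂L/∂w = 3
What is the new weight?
w_new = -1.8

w_new = w - η·∂L/∂w = 1.2 - 1.0×(3) = 1.2 - (3) = -1.8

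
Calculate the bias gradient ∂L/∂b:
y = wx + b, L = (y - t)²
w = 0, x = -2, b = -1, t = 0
∂L/∂b = -2

y = wx + b = (0)(-2) + -1 = -1
∂L/∂y = 2(y - t) = 2(-1 - 0) = -2
∂y/∂b = 1
∂L/∂b = ∂L/∂y · ∂y/∂b = -2 × 1 = -2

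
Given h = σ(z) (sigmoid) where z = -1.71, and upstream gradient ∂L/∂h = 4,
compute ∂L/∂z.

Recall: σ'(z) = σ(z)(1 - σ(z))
∂L/∂z = 0.5188

σ(-1.71) = 0.1532
σ'(-1.71) = σ(-1.71)(1 - σ(-1.71)) = 0.1532 × 0.8468 = 0.1297
∂L/∂z = ∂L/∂h · σ'(z) = 4 × 0.1297 = 0.5188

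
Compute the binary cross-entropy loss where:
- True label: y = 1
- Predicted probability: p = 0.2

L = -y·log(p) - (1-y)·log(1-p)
L = 1.609

L = -1·log(0.2) - 0·log(0.8) = -log(0.2) = 1.609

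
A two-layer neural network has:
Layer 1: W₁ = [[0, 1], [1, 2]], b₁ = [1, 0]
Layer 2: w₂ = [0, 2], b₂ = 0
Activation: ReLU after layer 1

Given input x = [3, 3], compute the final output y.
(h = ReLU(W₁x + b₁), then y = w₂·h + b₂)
y = 18

Layer 1 pre-activation: z₁ = [4, 9]
After ReLU: h = [4, 9]
Layer 2 output: y = 0×4 + 2×9 + 0 = 18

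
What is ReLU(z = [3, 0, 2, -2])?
h = [3, 0, 2, 0]

ReLU applied element-wise: max(0,3)=3, max(0,0)=0, max(0,2)=2, max(0,-2)=0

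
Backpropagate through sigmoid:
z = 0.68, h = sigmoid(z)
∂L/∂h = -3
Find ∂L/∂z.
∂L/∂z = -0.6696

σ(0.68) = 0.6637
σ'(0.68) = σ(0.68)(1 - σ(0.68)) = 0.6637 × 0.3363 = 0.2232
∂L/∂z = ∂L/∂h · σ'(z) = -3 × 0.2232 = -0.6696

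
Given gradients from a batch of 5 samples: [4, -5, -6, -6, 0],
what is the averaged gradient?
Average gradient = -2.6

Average = (1/5)(4 + -5 + -6 + -6 + 0) = -13/5 = -2.6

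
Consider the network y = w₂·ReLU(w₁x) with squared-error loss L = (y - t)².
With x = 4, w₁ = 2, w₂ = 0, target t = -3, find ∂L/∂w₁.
∂L/∂w₁ = 0

Forward pass:
z = w₁x = 2×4 = 8
h = ReLU(8) = 8
y = w₂h = 0×8 = 0

Backward pass:
∂L/∂y = 2(y - t) = 2(0 - -3) = 6
∂y/∂h = w₂ = 0
∂h/∂z = 1 (ReLU derivative)
∂z/∂w₁ = x = 4

∂L/∂w₁ = 6 × 0 × 1 × 4 = 0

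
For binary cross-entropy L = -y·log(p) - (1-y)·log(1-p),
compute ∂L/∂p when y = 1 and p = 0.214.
∂L/∂p = -4.673

∂L/∂p = -y/p + (1-y)/(1-p) = -1/0.214 + 0 = -4.673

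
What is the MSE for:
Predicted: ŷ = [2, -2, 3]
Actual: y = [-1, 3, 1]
MSE = 12.67

MSE = (1/3)((2--1)² + (-2-3)² + (3-1)²) = (1/3)(9 + 25 + 4) = 12.67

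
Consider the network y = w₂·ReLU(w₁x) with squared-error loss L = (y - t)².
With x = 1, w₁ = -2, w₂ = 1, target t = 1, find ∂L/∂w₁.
∂L/∂w₁ = 0

Forward pass:
z = w₁x = -2×1 = -2
h = ReLU(-2) = 0
y = w₂h = 1×0 = 0

Backward pass:
∂L/∂y = 2(y - t) = 2(0 - 1) = -2
∂y/∂h = w₂ = 1
∂h/∂z = 0 (ReLU derivative)
∂z/∂w₁ = x = 1

∂L/∂w₁ = -2 × 1 × 0 × 1 = 0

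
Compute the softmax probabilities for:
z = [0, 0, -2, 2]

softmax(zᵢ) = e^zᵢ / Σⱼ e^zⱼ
p = [0.105, 0.105, 0.0142, 0.7758]

exp(z) = [1, 1, 0.1353, 7.389]
Sum = 9.524
p = [0.105, 0.105, 0.0142, 0.7758]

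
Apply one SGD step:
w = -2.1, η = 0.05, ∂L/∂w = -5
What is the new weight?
w_new = -1.85

w_new = w - η·∂L/∂w = -2.1 - 0.05×(-5) = -2.1 - (-0.25) = -1.85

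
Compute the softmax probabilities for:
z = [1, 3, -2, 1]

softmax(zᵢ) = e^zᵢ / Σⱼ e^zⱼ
p = [0.1059, 0.7828, 0.0053, 0.1059]

exp(z) = [2.718, 20.09, 0.1353, 2.718]
Sum = 25.66
p = [0.1059, 0.7828, 0.0053, 0.1059]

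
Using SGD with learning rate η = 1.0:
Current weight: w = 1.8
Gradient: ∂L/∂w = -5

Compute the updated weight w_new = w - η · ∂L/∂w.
w_new = 6.8

w_new = w - η·∂L/∂w = 1.8 - 1.0×(-5) = 1.8 - (-5) = 6.8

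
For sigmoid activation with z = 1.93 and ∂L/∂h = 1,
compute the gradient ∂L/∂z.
∂L/∂z = 0.1107

σ(1.93) = 0.8732
σ'(1.93) = σ(1.93)(1 - σ(1.93)) = 0.8732 × 0.1268 = 0.1107
∂L/∂z = ∂L/∂h · σ'(z) = 1 × 0.1107 = 0.1107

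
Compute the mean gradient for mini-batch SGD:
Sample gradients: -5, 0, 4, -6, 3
Average gradient = -0.8

Average = (1/5)(-5 + 0 + 4 + -6 + 3) = -4/5 = -0.8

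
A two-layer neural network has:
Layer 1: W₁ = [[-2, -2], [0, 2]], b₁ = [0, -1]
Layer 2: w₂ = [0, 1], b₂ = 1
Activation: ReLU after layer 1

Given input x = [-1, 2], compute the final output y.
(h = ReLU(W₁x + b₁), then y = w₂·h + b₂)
y = 4

Layer 1 pre-activation: z₁ = [-2, 3]
After ReLU: h = [0, 3]
Layer 2 output: y = 0×0 + 1×3 + 1 = 4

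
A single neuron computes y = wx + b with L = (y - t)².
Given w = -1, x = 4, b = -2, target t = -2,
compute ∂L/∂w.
∂L/∂w = -32

y = wx + b = (-1)(4) + -2 = -6
∂L/∂y = 2(y - t) = 2(-6 - -2) = -8
∂y/∂w = x = 4
∂L/∂w = ∂L/∂y · ∂y/∂w = -8 × 4 = -32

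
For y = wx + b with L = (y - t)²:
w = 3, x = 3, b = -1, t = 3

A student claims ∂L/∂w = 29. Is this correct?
Incorrect

y = (3)(3) + -1 = 8
∂L/∂y = 2(y - t) = 2(8 - 3) = 10
∂y/∂w = x = 3
∂L/∂w = 10 × 3 = 30

Claimed value: 29
Incorrect: The correct gradient is 30.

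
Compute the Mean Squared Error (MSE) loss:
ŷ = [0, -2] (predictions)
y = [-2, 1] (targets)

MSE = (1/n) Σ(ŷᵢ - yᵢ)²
MSE = 6.5

MSE = (1/2)((0--2)² + (-2-1)²) = (1/2)(4 + 9) = 6.5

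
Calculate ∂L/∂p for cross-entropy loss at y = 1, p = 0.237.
∂L/∂p = -4.219

∂L/∂p = -y/p + (1-y)/(1-p) = -1/0.237 + 0 = -4.219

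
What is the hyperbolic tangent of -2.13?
-0.9721

tanh(-2.13) = (e^(-2.13) - e^(2.13))/(e^(-2.13) + e^(2.13)) = -0.9721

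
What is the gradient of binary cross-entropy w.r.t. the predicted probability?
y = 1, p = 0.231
∂L/∂p = -4.329

∂L/∂p = -y/p + (1-y)/(1-p) = -1/0.231 + 0 = -4.329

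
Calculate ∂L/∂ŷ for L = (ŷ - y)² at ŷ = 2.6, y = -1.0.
∂L/∂ŷ = 7.2

∂L/∂ŷ = 2(ŷ - y) = 2(2.6 - -1.0) = 2(3.6) = 7.2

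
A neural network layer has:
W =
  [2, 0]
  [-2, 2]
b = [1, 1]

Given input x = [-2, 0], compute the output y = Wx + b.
y = [-3, 5]

Wx = [2×-2 + 0×0, -2×-2 + 2×0]
   = [-4, 4]
y = Wx + b = [-4 + 1, 4 + 1] = [-3, 5]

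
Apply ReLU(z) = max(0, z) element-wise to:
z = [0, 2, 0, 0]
h = [0, 2, 0, 0]

ReLU applied element-wise: max(0,0)=0, max(0,2)=2, max(0,0)=0, max(0,0)=0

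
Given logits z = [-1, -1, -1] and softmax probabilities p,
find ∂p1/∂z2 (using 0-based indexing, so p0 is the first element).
∂p1/∂z2 = -0.1111

p = softmax(z) = [0.3333, 0.3333, 0.3333]
p1 = 0.3333, p2 = 0.3333

∂p1/∂z2 = -p1 × p2 = -0.3333 × 0.3333 = -0.1111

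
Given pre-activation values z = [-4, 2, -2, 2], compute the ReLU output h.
h = [0, 2, 0, 2]

ReLU applied element-wise: max(0,-4)=0, max(0,2)=2, max(0,-2)=0, max(0,2)=2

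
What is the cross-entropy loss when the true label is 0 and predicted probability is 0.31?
L = 0.3711

L = -0·log(0.31) - 1·log(0.69) = -log(0.69) = 0.3711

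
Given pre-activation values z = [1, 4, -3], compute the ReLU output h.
h = [1, 4, 0]

ReLU applied element-wise: max(0,1)=1, max(0,4)=4, max(0,-3)=0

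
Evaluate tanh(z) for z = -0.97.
-0.7487

tanh(-0.97) = (e^(-0.97) - e^(0.97))/(e^(-0.97) + e^(0.97)) = -0.7487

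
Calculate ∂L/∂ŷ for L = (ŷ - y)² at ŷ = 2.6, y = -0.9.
∂L/∂ŷ = 7.0

∂L/∂ŷ = 2(ŷ - y) = 2(2.6 - -0.9) = 2(3.5) = 7.0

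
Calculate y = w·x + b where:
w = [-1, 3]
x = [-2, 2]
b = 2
y = 10

y = (-1)(-2) + (3)(2) + 2 = 10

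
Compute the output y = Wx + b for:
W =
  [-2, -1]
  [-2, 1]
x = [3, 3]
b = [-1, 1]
y = [-10, -2]

Wx = [-2×3 + -1×3, -2×3 + 1×3]
   = [-9, -3]
y = Wx + b = [-9 + -1, -3 + 1] = [-10, -2]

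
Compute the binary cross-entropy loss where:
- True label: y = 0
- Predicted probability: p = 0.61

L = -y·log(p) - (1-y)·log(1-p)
L = 0.9416

L = -0·log(0.61) - 1·log(0.39) = -log(0.39) = 0.9416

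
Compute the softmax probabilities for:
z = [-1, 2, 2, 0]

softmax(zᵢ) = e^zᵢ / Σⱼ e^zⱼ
p = [0.0228, 0.4576, 0.4576, 0.0619]

exp(z) = [0.3679, 7.389, 7.389, 1]
Sum = 16.15
p = [0.0228, 0.4576, 0.4576, 0.0619]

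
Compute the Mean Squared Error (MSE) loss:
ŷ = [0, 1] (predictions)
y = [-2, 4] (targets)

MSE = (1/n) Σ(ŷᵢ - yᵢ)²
MSE = 6.5

MSE = (1/2)((0--2)² + (1-4)²) = (1/2)(4 + 9) = 6.5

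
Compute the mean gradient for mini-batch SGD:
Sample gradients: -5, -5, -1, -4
Average gradient = -3.75

Average = (1/4)(-5 + -5 + -1 + -4) = -15/4 = -3.75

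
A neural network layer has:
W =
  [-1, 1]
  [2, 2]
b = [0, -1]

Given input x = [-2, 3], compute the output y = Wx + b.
y = [5, 1]

Wx = [-1×-2 + 1×3, 2×-2 + 2×3]
   = [5, 2]
y = Wx + b = [5 + 0, 2 + -1] = [5, 1]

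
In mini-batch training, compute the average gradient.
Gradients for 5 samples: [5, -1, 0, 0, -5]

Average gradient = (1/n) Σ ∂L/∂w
Average gradient = -0.2

Average = (1/5)(5 + -1 + 0 + 0 + -5) = -1/5 = -0.2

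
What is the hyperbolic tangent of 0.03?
0.02999

tanh(0.03) = (e^(0.03) - e^(-0.03))/(e^(0.03) + e^(-0.03)) = 0.02999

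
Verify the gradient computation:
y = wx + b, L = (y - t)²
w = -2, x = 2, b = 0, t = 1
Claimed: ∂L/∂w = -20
Correct

y = (-2)(2) + 0 = -4
∂L/∂y = 2(y - t) = 2(-4 - 1) = -10
∂y/∂w = x = 2
∂L/∂w = -10 × 2 = -20

Claimed value: -20
Correct: The correct gradient is -20.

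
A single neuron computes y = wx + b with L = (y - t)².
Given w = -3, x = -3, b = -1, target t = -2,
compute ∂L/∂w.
∂L/∂w = -60

y = wx + b = (-3)(-3) + -1 = 8
∂L/∂y = 2(y - t) = 2(8 - -2) = 20
∂y/∂w = x = -3
∂L/∂w = ∂L/∂y · ∂y/∂w = 20 × -3 = -60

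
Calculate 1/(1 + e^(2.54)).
0.0731

sigmoid(-2.54) = 1/(1 + e^(2.54)) = 1/(1 + 12.68) = 0.0731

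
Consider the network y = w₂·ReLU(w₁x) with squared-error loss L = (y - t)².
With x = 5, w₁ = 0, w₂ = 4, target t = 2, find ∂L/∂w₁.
∂L/∂w₁ = 0

Forward pass:
z = w₁x = 0×5 = 0
h = ReLU(0) = 0
y = w₂h = 4×0 = 0

Backward pass:
∂L/∂y = 2(y - t) = 2(0 - 2) = -4
∂y/∂h = w₂ = 4
∂h/∂z = 0 (ReLU derivative)
∂z/∂w₁ = x = 5

∂L/∂w₁ = -4 × 4 × 0 × 5 = 0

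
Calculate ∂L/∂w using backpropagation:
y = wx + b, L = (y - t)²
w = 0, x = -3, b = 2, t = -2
∂L/∂w = -24

y = wx + b = (0)(-3) + 2 = 2
∂L/∂y = 2(y - t) = 2(2 - -2) = 8
∂y/∂w = x = -3
∂L/∂w = ∂L/∂y · ∂y/∂w = 8 × -3 = -24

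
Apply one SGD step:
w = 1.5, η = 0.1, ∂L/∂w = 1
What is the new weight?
w_new = 1.4

w_new = w - η·∂L/∂w = 1.5 - 0.1×(1) = 1.5 - (0.1) = 1.4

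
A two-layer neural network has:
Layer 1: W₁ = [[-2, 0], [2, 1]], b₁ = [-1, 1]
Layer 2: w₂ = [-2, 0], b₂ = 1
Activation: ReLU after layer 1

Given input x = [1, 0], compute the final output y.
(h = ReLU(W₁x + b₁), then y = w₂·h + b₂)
y = 1

Layer 1 pre-activation: z₁ = [-3, 3]
After ReLU: h = [0, 3]
Layer 2 output: y = -2×0 + 0×3 + 1 = 1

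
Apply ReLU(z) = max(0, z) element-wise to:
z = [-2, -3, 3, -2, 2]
h = [0, 0, 3, 0, 2]

ReLU applied element-wise: max(0,-2)=0, max(0,-3)=0, max(0,3)=3, max(0,-2)=0, max(0,2)=2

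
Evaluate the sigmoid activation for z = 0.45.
0.6106

sigmoid(0.45) = 1/(1 + e^(-0.45)) = 1/(1 + 0.6376) = 0.6106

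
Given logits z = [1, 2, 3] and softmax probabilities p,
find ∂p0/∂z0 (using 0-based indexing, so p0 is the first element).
∂p0/∂z0 = 0.08193

p = softmax(z) = [0.09003, 0.2447, 0.6652]
p0 = 0.09003

∂p0/∂z0 = p0(1 - p0) = 0.09003 × (1 - 0.09003) = 0.08193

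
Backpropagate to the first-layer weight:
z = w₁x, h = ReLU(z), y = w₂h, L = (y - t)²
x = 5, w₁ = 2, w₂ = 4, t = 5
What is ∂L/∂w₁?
∂L/∂w₁ = 1400

Forward pass:
z = w₁x = 2×5 = 10
h = ReLU(10) = 10
y = w₂h = 4×10 = 40

Backward pass:
∂L/∂y = 2(y - t) = 2(40 - 5) = 70
∂y/∂h = w₂ = 4
∂h/∂z = 1 (ReLU derivative)
∂z/∂w₁ = x = 5

∂L/∂w₁ = 70 × 4 × 1 × 5 = 1400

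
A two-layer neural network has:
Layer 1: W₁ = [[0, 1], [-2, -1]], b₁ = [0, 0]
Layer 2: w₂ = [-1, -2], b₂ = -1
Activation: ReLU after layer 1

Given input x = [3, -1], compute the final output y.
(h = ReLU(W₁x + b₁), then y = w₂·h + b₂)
y = -1

Layer 1 pre-activation: z₁ = [-1, -5]
After ReLU: h = [0, 0]
Layer 2 output: y = -1×0 + -2×0 + -1 = -1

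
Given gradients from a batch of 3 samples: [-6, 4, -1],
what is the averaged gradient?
Average gradient = -1

Average = (1/3)(-6 + 4 + -1) = -3/3 = -1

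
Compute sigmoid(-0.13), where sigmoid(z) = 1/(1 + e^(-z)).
0.4675

sigmoid(-0.13) = 1/(1 + e^(0.13)) = 1/(1 + 1.139) = 0.4675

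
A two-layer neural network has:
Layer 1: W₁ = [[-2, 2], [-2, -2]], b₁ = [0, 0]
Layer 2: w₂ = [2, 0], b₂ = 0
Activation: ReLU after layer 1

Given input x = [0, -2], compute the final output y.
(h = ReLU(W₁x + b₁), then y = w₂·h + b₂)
y = 0

Layer 1 pre-activation: z₁ = [-4, 4]
After ReLU: h = [0, 4]
Layer 2 output: y = 2×0 + 0×4 + 0 = 0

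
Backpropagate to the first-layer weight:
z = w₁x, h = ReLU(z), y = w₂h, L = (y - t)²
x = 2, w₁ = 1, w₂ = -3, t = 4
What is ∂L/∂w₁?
∂L/∂w₁ = 120

Forward pass:
z = w₁x = 1×2 = 2
h = ReLU(2) = 2
y = w₂h = -3×2 = -6

Backward pass:
∂L/∂y = 2(y - t) = 2(-6 - 4) = -20
∂y/∂h = w₂ = -3
∂h/∂z = 1 (ReLU derivative)
∂z/∂w₁ = x = 2

∂L/∂w₁ = -20 × -3 × 1 × 2 = 120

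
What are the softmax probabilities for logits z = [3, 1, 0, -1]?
p = [0.831, 0.1125, 0.0414, 0.0152]

exp(z) = [20.09, 2.718, 1, 0.3679]
Sum = 24.17
p = [0.831, 0.1125, 0.0414, 0.0152]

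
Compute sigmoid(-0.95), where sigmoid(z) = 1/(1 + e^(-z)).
0.2789

sigmoid(-0.95) = 1/(1 + e^(0.95)) = 1/(1 + 2.586) = 0.2789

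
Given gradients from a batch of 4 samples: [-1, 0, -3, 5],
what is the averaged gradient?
Average gradient = 0.25

Average = (1/4)(-1 + 0 + -3 + 5) = 1/4 = 0.25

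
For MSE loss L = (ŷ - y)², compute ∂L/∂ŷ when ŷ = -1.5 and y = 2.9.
∂L/∂ŷ = -8.8

∂L/∂ŷ = 2(ŷ - y) = 2(-1.5 - 2.9) = 2(-4.4) = -8.8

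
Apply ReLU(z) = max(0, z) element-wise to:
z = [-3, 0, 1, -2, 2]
h = [0, 0, 1, 0, 2]

ReLU applied element-wise: max(0,-3)=0, max(0,0)=0, max(0,1)=1, max(0,-2)=0, max(0,2)=2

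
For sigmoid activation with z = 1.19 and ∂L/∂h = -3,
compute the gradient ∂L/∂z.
∂L/∂z = -0.5365

σ(1.19) = 0.7667
σ'(1.19) = σ(1.19)(1 - σ(1.19)) = 0.7667 × 0.2333 = 0.1788
∂L/∂z = ∂L/∂h · σ'(z) = -3 × 0.1788 = -0.5365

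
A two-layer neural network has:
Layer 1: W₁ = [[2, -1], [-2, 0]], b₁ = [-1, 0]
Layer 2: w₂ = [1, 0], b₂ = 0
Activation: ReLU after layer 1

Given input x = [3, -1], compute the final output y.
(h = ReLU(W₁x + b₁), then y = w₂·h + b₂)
y = 6

Layer 1 pre-activation: z₁ = [6, -6]
After ReLU: h = [6, 0]
Layer 2 output: y = 1×6 + 0×0 + 0 = 6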